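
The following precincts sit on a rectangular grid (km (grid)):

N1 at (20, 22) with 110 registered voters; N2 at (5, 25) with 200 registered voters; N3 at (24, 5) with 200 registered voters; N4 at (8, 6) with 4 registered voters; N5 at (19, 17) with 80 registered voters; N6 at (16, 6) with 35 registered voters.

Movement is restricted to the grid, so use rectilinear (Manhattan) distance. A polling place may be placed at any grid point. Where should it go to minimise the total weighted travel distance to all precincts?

Manhattan distance separates: Σwᵢ(|x−xᵢ|+|y−yᵢ|) = Σwᵢ|x−xᵢ| + Σwᵢ|y−yᵢ|, so x and y are optimised independently as 1-D weighted medians.
Total weight W = 629; half = 314.5.
x-coordinate, sorted with cumulative weight:
  x=5 (N2, w=200) cum 200
  x=8 (N4, w=4) cum 204
  x=16 (N6, w=35) cum 239
  x=19 (N5, w=80) cum 319  ← median
  x=20 (N1, w=110) cum 429
  x=24 (N3, w=200) cum 629
⇒ x* = 19
y-coordinate, sorted with cumulative weight:
  y=5 (N3, w=200) cum 200
  y=6 (N4, w=4) cum 204
  y=6 (N6, w=35) cum 239
  y=17 (N5, w=80) cum 319  ← median
  y=22 (N1, w=110) cum 429
  y=25 (N2, w=200) cum 629
⇒ y* = 17

(19, 17)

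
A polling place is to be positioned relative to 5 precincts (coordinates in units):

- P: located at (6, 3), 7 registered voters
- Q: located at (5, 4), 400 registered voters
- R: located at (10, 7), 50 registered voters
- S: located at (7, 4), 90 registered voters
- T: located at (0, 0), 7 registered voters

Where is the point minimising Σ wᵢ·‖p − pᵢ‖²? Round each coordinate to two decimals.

The minimiser of Σwᵢ‖p−pᵢ‖² is the weighted centroid p* = (Σwᵢpᵢ)/(Σwᵢ).
Σwᵢ = 554.
Σwᵢxᵢ = 7·6 + 400·5 + 50·10 + 90·7 + 7·0 = 3172.
Σwᵢyᵢ = 7·3 + 400·4 + 50·7 + 90·4 + 7·0 = 2331.
x* = 3172/554 = 5.73, y* = 2331/554 = 4.21.

(5.73, 4.21)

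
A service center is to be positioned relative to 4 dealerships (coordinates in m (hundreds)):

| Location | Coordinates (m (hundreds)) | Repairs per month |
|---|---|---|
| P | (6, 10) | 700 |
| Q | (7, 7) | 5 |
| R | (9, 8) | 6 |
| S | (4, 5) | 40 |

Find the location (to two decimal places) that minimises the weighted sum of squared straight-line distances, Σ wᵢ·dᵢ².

(5.92, 9.70)

The minimiser of Σwᵢ‖p−pᵢ‖² is the weighted centroid p* = (Σwᵢpᵢ)/(Σwᵢ).
Σwᵢ = 751.
Σwᵢxᵢ = 700·6 + 5·7 + 6·9 + 40·4 = 4449.
Σwᵢyᵢ = 700·10 + 5·7 + 6·8 + 40·5 = 7283.
x* = 4449/751 = 5.92, y* = 7283/751 = 9.70.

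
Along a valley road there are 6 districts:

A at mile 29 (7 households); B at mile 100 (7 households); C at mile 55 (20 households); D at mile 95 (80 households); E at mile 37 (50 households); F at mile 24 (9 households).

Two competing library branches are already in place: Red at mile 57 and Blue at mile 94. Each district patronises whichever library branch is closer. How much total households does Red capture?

The indifferent point is the midpoint (57+94)/2 = 75.5; districts left of it (closer to Red at 57) go to Red, those right go to Blue.
  F at 24 (w=9) → Red
  A at 29 (w=7) → Red
  E at 37 (w=50) → Red
  C at 55 (w=20) → Red
  D at 95 (w=80) → Blue
  B at 100 (w=7) → Blue
Red captures 86; Blue captures 87.

86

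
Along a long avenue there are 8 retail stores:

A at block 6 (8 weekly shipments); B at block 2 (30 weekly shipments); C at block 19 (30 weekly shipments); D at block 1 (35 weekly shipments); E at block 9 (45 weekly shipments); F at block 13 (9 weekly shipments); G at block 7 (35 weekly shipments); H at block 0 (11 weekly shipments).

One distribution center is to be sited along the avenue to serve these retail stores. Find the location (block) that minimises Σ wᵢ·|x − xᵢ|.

For a sum of weighted absolute distances on a line, the optimum is the weighted median (not the mean). Total weight W = 203; half-weight = 101.5.
Sort by position and accumulate weight:
  block 0 (H, w=11) → cum 11
  block 1 (D, w=35) → cum 46
  block 2 (B, w=30) → cum 76
  block 6 (A, w=8) → cum 84
  block 7 (G, w=35) → cum 119  ≥ 101.5 → median here
  block 9 (E, w=45) → cum 164
  block 13 (F, w=9) → cum 173
  block 19 (C, w=30) → cum 203
Optimal location: block 7.

x = 7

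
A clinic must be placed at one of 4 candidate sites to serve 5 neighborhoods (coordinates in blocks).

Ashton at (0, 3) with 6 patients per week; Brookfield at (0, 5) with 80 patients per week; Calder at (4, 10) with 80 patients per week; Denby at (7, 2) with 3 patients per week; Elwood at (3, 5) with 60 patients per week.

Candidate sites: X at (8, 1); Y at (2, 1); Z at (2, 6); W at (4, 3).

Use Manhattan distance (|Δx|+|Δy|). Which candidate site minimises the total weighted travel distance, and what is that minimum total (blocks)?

Total weighted distance at each candidate:
  X (8, 1): total = 2606
  Y (2, 1): total = 1702
  Z (2, 6): total = 897
  W (4, 3): total = 1256
Minimum is at Z with total 897 blocks.

Z, total 897 blocks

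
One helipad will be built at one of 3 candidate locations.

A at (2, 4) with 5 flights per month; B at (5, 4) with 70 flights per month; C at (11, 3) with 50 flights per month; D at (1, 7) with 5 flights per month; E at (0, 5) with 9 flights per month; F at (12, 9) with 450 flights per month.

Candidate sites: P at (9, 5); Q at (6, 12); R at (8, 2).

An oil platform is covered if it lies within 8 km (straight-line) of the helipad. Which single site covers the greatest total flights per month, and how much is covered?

P, covering 575

Coverage radius r = 8 km; a point is covered iff (Δx)²+(Δy)² ≤ 8² = 64.
  P (9, 5): covers {A, B, C, F} → 575
  Q (6, 12): covers {D, F} → 455
  R (8, 2): covers {A, B, C} → 125
Maximum coverage at P: 575 flights per month.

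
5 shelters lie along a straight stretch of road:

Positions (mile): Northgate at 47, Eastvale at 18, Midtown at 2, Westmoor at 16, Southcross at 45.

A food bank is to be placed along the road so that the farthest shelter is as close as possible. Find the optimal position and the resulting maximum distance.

location 24.5, max distance 22.5

The 1-center on a line is the midpoint of the two extreme points: leftmost at 2, rightmost at 47.
Optimal location = (2 + 47)/2 = 24.5; maximum distance = (47 − 2)/2 = 22.5.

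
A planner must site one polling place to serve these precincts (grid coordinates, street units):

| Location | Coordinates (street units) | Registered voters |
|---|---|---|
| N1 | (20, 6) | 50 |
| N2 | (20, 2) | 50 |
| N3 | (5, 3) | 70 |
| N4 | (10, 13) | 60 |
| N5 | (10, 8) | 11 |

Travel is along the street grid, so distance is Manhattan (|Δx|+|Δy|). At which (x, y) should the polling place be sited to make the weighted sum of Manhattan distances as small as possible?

Manhattan distance separates: Σwᵢ(|x−xᵢ|+|y−yᵢ|) = Σwᵢ|x−xᵢ| + Σwᵢ|y−yᵢ|, so x and y are optimised independently as 1-D weighted medians.
Total weight W = 241; half = 120.5.
x-coordinate, sorted with cumulative weight:
  x=5 (N3, w=70) cum 70
  x=10 (N4, w=60) cum 130  ← median
  x=10 (N5, w=11) cum 141
  x=20 (N1, w=50) cum 191
  x=20 (N2, w=50) cum 241
⇒ x* = 10
y-coordinate, sorted with cumulative weight:
  y=2 (N2, w=50) cum 50
  y=3 (N3, w=70) cum 120
  y=6 (N1, w=50) cum 170  ← median
  y=8 (N5, w=11) cum 181
  y=13 (N4, w=60) cum 241
⇒ y* = 6

(10, 6)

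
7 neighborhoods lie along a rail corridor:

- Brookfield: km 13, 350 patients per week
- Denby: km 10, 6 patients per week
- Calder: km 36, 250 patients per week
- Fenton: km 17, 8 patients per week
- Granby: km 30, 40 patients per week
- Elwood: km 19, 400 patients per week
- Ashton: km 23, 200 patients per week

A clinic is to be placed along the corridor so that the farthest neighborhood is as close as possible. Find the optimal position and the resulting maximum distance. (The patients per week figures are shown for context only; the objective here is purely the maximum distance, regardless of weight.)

location 23, max distance 13

The 1-center on a line is the midpoint of the two extreme points: leftmost at 10, rightmost at 36.
Optimal location = (10 + 36)/2 = 23; maximum distance = (36 − 10)/2 = 13.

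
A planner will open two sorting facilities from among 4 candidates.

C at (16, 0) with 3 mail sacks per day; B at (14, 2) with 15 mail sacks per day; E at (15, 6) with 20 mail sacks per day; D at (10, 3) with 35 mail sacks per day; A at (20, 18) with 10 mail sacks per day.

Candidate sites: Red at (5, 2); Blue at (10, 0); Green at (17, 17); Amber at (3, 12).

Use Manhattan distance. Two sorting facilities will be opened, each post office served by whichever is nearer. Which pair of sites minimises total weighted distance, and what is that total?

{Blue, Green}, total 473

Evaluate every pair (each demand assigned to the nearer of the two):
  {Blue, Green}: total = 473
  {Blue, Amber}: total = 663
  {Red, Green}: total = 684
  {Red, Blue}: total = 713
  {Red, Amber}: total = 894
  {Green, Amber}: total = 1184
Best pair: {Blue, Green} with total 473.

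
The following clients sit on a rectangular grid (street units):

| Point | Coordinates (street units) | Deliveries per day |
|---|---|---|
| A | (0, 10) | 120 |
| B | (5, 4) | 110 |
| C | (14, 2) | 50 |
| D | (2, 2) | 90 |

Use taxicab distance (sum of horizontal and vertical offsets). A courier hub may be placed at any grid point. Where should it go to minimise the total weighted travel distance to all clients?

Manhattan distance separates: Σwᵢ(|x−xᵢ|+|y−yᵢ|) = Σwᵢ|x−xᵢ| + Σwᵢ|y−yᵢ|, so x and y are optimised independently as 1-D weighted medians.
Total weight W = 370; half = 185.
x-coordinate, sorted with cumulative weight:
  x=0 (A, w=120) cum 120
  x=2 (D, w=90) cum 210  ← median
  x=5 (B, w=110) cum 320
  x=14 (C, w=50) cum 370
⇒ x* = 2
y-coordinate, sorted with cumulative weight:
  y=2 (C, w=50) cum 50
  y=2 (D, w=90) cum 140
  y=4 (B, w=110) cum 250  ← median
  y=10 (A, w=120) cum 370
⇒ y* = 4

(2, 4)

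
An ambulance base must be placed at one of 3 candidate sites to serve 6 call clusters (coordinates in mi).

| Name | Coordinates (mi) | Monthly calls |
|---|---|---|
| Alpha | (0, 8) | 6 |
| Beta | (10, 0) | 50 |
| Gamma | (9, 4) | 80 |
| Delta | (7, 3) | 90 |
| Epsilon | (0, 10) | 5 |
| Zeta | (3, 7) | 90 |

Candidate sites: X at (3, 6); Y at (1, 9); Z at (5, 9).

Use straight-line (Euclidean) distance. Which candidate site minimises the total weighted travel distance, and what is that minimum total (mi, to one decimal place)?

Total weighted distance at each candidate:
  X (3, 6): total = 1553.6
  Y (1, 9): total = 2424.9
  Z (5, 9): total = 1906.9
Minimum is at X with total 1553.6 mi.

X, total 1553.6 mi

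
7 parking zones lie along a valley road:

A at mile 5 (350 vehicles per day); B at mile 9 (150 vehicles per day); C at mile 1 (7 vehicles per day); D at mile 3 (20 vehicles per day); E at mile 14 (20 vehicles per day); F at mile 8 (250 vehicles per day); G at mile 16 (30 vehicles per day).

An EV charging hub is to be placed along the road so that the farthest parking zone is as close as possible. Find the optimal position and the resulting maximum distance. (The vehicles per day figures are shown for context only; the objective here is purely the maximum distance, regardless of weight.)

location 8.5, max distance 7.5

The 1-center on a line is the midpoint of the two extreme points: leftmost at 1, rightmost at 16.
Optimal location = (1 + 16)/2 = 8.5; maximum distance = (16 − 1)/2 = 7.5.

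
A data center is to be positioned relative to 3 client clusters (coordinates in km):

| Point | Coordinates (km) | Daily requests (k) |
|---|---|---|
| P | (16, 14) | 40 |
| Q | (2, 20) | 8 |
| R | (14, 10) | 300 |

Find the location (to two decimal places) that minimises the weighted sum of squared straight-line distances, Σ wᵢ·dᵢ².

(13.95, 10.69)

The minimiser of Σwᵢ‖p−pᵢ‖² is the weighted centroid p* = (Σwᵢpᵢ)/(Σwᵢ).
Σwᵢ = 348.
Σwᵢxᵢ = 40·16 + 8·2 + 300·14 = 4856.
Σwᵢyᵢ = 40·14 + 8·20 + 300·10 = 3720.
x* = 4856/348 = 13.95, y* = 3720/348 = 10.69.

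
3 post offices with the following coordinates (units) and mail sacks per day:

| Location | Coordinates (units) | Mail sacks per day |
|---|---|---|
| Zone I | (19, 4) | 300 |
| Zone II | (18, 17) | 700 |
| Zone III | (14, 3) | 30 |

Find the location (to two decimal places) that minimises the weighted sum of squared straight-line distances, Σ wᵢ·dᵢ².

The minimiser of Σwᵢ‖p−pᵢ‖² is the weighted centroid p* = (Σwᵢpᵢ)/(Σwᵢ).
Σwᵢ = 1030.
Σwᵢxᵢ = 300·19 + 700·18 + 30·14 = 18720.
Σwᵢyᵢ = 300·4 + 700·17 + 30·3 = 13190.
x* = 18720/1030 = 18.17, y* = 13190/1030 = 12.81.

(18.17, 12.81)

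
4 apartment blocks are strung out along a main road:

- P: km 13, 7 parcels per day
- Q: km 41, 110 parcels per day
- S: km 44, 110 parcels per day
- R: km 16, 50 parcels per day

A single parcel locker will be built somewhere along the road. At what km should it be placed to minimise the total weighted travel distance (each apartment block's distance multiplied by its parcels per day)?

For a sum of weighted absolute distances on a line, the optimum is the weighted median (not the mean). Total weight W = 277; half-weight = 138.5.
Sort by position and accumulate weight:
  km 13 (P, w=7) → cum 7
  km 16 (R, w=50) → cum 57
  km 41 (Q, w=110) → cum 167  ≥ 138.5 → median here
  km 44 (S, w=110) → cum 277
Optimal location: km 41.

x = 41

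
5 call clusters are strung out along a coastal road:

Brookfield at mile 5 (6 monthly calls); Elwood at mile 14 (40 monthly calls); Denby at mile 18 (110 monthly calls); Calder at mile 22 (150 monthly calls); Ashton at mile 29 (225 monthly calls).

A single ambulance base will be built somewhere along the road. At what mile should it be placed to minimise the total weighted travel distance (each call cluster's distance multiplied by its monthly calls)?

For a sum of weighted absolute distances on a line, the optimum is the weighted median (not the mean). Total weight W = 531; half-weight = 265.5.
Sort by position and accumulate weight:
  mile 5 (Brookfield, w=6) → cum 6
  mile 14 (Elwood, w=40) → cum 46
  mile 18 (Denby, w=110) → cum 156
  mile 22 (Calder, w=150) → cum 306  ≥ 265.5 → median here
  mile 29 (Ashton, w=225) → cum 531
Optimal location: mile 22.

x = 22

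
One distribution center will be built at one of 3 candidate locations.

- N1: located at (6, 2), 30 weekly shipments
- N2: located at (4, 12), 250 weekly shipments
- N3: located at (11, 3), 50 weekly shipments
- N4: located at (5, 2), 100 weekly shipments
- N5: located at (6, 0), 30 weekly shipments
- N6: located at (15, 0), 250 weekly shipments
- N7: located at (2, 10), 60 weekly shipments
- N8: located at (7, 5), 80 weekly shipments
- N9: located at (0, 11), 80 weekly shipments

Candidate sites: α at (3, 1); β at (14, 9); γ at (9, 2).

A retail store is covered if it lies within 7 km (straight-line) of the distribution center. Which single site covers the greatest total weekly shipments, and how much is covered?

γ, covering 540

Coverage radius r = 7 km; a point is covered iff (Δx)²+(Δy)² ≤ 7² = 49.
  α (3, 1): covers {N1, N4, N5, N8} → 240
  β (14, 9): covers {N3} → 50
  γ (9, 2): covers {N1, N3, N4, N5, N6, N8} → 540
Maximum coverage at γ: 540 weekly shipments.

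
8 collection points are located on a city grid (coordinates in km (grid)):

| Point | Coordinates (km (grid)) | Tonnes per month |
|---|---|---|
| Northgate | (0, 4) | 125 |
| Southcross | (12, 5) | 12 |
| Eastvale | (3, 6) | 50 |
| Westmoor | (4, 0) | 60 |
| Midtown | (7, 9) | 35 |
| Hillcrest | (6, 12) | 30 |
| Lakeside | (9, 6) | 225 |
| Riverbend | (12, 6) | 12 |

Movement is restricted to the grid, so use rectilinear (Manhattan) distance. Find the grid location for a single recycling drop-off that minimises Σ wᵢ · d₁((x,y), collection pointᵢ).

(7, 6)

Manhattan distance separates: Σwᵢ(|x−xᵢ|+|y−yᵢ|) = Σwᵢ|x−xᵢ| + Σwᵢ|y−yᵢ|, so x and y are optimised independently as 1-D weighted medians.
Total weight W = 549; half = 274.5.
x-coordinate, sorted with cumulative weight:
  x=0 (Northgate, w=125) cum 125
  x=3 (Eastvale, w=50) cum 175
  x=4 (Westmoor, w=60) cum 235
  x=6 (Hillcrest, w=30) cum 265
  x=7 (Midtown, w=35) cum 300  ← median
  x=9 (Lakeside, w=225) cum 525
  x=12 (Southcross, w=12) cum 537
  x=12 (Riverbend, w=12) cum 549
⇒ x* = 7
y-coordinate, sorted with cumulative weight:
  y=0 (Westmoor, w=60) cum 60
  y=4 (Northgate, w=125) cum 185
  y=5 (Southcross, w=12) cum 197
  y=6 (Eastvale, w=50) cum 247
  y=6 (Lakeside, w=225) cum 472  ← median
  y=6 (Riverbend, w=12) cum 484
  y=9 (Midtown, w=35) cum 519
  y=12 (Hillcrest, w=30) cum 549
⇒ y* = 6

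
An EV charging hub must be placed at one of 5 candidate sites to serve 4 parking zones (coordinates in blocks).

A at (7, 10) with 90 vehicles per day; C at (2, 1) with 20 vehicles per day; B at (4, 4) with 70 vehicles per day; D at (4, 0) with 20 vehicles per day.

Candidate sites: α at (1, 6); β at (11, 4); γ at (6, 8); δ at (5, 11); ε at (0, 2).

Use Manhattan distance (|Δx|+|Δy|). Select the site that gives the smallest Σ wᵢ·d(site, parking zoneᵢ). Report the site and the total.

γ, total 1110 blocks

Total weighted distance at each candidate:
  α (1, 6): total = 1550
  β (11, 4): total = 1850
  γ (6, 8): total = 1110
  δ (5, 11): total = 1330
  ε (0, 2): total = 1950
Minimum is at γ with total 1110 blocks.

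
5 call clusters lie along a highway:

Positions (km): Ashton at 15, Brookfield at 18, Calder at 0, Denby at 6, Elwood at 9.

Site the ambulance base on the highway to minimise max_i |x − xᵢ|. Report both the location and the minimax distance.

location 9, max distance 9

The 1-center on a line is the midpoint of the two extreme points: leftmost at 0, rightmost at 18.
Optimal location = (0 + 18)/2 = 9; maximum distance = (18 − 0)/2 = 9.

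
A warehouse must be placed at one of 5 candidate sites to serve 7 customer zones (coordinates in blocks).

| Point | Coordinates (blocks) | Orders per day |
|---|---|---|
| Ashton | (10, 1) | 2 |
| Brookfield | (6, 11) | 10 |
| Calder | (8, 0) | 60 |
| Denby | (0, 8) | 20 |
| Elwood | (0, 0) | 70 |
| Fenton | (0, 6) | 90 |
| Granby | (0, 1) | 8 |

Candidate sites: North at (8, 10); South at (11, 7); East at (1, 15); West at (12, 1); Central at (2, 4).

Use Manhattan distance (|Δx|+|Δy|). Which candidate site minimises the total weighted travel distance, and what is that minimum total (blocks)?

Central, total 1672 blocks

Total weighted distance at each candidate:
  North (8, 10): total = 3328
  South (11, 7): total = 3420
  East (1, 15): total = 3756
  West (12, 1): total = 3380
  Central (2, 4): total = 1672
Minimum is at Central with total 1672 blocks.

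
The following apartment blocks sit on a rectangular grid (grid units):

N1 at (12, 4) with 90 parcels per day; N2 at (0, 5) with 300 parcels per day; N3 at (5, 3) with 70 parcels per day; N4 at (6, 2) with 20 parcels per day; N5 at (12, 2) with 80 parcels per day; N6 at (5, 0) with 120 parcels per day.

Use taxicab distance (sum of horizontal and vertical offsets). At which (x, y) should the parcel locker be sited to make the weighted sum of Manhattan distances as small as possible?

(5, 4)

Manhattan distance separates: Σwᵢ(|x−xᵢ|+|y−yᵢ|) = Σwᵢ|x−xᵢ| + Σwᵢ|y−yᵢ|, so x and y are optimised independently as 1-D weighted medians.
Total weight W = 680; half = 340.
x-coordinate, sorted with cumulative weight:
  x=0 (N2, w=300) cum 300
  x=5 (N3, w=70) cum 370  ← median
  x=5 (N6, w=120) cum 490
  x=6 (N4, w=20) cum 510
  x=12 (N1, w=90) cum 600
  x=12 (N5, w=80) cum 680
⇒ x* = 5
y-coordinate, sorted with cumulative weight:
  y=0 (N6, w=120) cum 120
  y=2 (N4, w=20) cum 140
  y=2 (N5, w=80) cum 220
  y=3 (N3, w=70) cum 290
  y=4 (N1, w=90) cum 380  ← median
  y=5 (N2, w=300) cum 680
⇒ y* = 4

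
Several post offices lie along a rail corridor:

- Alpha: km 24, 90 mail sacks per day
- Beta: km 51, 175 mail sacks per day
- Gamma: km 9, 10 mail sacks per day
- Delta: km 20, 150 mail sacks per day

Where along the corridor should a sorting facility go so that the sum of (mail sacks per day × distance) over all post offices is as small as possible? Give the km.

x = 24

For a sum of weighted absolute distances on a line, the optimum is the weighted median (not the mean). Total weight W = 425; half-weight = 212.5.
Sort by position and accumulate weight:
  km 9 (Gamma, w=10) → cum 10
  km 20 (Delta, w=150) → cum 160
  km 24 (Alpha, w=90) → cum 250  ≥ 212.5 → median here
  km 51 (Beta, w=175) → cum 425
Optimal location: km 24.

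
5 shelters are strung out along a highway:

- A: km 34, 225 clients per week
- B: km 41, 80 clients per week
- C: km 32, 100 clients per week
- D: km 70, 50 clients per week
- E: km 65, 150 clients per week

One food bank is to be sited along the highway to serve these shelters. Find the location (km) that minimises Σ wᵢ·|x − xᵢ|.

x = 34

For a sum of weighted absolute distances on a line, the optimum is the weighted median (not the mean). Total weight W = 605; half-weight = 302.5.
Sort by position and accumulate weight:
  km 32 (C, w=100) → cum 100
  km 34 (A, w=225) → cum 325  ≥ 302.5 → median here
  km 41 (B, w=80) → cum 405
  km 65 (E, w=150) → cum 555
  km 70 (D, w=50) → cum 605
Optimal location: km 34.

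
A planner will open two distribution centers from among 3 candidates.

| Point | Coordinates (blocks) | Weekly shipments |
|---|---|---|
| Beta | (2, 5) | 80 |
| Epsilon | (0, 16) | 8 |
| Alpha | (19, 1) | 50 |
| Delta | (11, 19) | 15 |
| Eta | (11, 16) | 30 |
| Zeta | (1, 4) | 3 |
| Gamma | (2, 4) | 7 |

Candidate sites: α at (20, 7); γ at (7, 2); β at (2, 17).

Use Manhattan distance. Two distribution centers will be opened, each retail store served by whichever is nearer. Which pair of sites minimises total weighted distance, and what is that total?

Evaluate every pair (each demand assigned to the nearer of the two):
  {γ, β}: total = 1852
  {α, β}: total = 1932
  {α, γ}: total = 2086
Best pair: {γ, β} with total 1852.

{γ, β}, total 1852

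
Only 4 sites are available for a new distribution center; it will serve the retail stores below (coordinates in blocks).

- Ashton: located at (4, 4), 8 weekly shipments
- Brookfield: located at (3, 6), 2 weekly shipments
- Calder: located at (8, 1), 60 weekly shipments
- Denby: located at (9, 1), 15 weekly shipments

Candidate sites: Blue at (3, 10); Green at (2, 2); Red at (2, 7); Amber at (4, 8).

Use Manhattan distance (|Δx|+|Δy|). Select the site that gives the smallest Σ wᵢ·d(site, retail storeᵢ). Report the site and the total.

Green, total 582 blocks

Total weighted distance at each candidate:
  Blue (3, 10): total = 1129
  Green (2, 2): total = 582
  Red (2, 7): total = 959
  Amber (4, 8): total = 878
Minimum is at Green with total 582 blocks.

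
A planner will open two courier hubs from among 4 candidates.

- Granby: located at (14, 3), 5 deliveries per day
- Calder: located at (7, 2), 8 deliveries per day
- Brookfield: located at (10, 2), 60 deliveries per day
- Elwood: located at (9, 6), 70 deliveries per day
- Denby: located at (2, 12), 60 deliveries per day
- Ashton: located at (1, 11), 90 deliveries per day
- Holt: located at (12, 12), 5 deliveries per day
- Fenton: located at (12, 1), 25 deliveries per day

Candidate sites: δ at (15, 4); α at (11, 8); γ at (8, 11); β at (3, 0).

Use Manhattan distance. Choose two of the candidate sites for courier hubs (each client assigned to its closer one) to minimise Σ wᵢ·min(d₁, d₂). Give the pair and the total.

{α, γ}, total 2095

Evaluate every pair (each demand assigned to the nearer of the two):
  {α, γ}: total = 2095
  {δ, γ}: total = 2155
  {γ, β}: total = 2403
  {δ, α}: total = 2915
  {α, β}: total = 2963
  {δ, β}: total = 3193
Best pair: {α, γ} with total 2095.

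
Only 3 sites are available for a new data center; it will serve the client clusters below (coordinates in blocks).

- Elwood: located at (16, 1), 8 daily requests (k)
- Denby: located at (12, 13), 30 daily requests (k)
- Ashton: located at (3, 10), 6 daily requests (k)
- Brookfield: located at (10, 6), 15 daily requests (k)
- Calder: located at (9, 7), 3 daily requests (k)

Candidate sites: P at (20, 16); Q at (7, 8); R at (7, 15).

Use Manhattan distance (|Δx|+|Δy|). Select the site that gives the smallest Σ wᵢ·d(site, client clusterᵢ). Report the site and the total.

Q, total 548 blocks

Total weighted distance at each candidate:
  P (20, 16): total = 980
  Q (7, 8): total = 548
  R (7, 15): total = 658
Minimum is at Q with total 548 blocks.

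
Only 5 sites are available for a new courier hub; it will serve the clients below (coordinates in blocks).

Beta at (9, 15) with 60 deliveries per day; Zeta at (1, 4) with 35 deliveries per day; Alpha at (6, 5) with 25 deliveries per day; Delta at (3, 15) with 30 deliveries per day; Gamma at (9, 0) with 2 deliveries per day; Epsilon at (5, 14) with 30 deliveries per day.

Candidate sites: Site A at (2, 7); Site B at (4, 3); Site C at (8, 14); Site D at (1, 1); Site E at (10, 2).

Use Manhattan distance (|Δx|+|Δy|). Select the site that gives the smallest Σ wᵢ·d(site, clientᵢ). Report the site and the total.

Site C, total 1290 blocks

Total weighted distance at each candidate:
  Site A (2, 7): total = 1788
  Site B (4, 3): total = 2026
  Site C (8, 14): total = 1290
  Site D (1, 1): total = 2658
  Site E (10, 2): total = 2516
Minimum is at Site C with total 1290 blocks.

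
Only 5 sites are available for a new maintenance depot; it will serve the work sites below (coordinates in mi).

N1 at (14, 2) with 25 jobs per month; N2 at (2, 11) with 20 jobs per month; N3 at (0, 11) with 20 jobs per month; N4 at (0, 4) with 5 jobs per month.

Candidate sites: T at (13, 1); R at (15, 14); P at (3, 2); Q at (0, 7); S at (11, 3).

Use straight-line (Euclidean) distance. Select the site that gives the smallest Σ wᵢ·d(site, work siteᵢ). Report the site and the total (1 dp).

Total weighted distance at each candidate:
  T (13, 1): total = 727.4
  R (15, 14): total = 964.0
  P (3, 2): total = 663.9
  Q (0, 7): total = 556.1
  S (11, 3): total = 647.1
Minimum is at Q with total 556.1 mi.

Q, total 556.1 mi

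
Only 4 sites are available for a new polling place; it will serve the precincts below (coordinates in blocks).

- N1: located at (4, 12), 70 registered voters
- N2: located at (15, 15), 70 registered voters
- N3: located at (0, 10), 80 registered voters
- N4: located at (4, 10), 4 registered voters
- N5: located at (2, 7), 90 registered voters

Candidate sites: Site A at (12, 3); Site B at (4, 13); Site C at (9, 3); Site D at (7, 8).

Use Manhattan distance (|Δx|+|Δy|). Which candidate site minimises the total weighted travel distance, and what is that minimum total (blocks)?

Site B, total 2272 blocks

Total weighted distance at each candidate:
  Site A (12, 3): total = 5080
  Site B (4, 13): total = 2272
  Site C (9, 3): total = 4558
  Site D (7, 8): total = 2820
Minimum is at Site B with total 2272 blocks.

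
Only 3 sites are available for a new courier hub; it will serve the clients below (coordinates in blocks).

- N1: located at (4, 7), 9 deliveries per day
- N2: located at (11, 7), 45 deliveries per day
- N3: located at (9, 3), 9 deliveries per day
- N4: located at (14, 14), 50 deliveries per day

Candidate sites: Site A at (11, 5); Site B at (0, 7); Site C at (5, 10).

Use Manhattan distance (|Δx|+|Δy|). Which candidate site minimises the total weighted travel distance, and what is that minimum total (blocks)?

Site A, total 807 blocks

Total weighted distance at each candidate:
  Site A (11, 5): total = 807
  Site B (0, 7): total = 1698
  Site C (5, 10): total = 1190
Minimum is at Site A with total 807 blocks.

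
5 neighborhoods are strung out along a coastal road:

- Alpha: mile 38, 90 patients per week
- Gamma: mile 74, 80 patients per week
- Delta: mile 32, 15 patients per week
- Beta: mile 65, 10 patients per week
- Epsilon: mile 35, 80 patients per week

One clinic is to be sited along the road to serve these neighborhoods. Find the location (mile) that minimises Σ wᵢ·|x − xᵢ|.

x = 38

For a sum of weighted absolute distances on a line, the optimum is the weighted median (not the mean). Total weight W = 275; half-weight = 137.5.
Sort by position and accumulate weight:
  mile 32 (Delta, w=15) → cum 15
  mile 35 (Epsilon, w=80) → cum 95
  mile 38 (Alpha, w=90) → cum 185  ≥ 137.5 → median here
  mile 65 (Beta, w=10) → cum 195
  mile 74 (Gamma, w=80) → cum 275
Optimal location: mile 38.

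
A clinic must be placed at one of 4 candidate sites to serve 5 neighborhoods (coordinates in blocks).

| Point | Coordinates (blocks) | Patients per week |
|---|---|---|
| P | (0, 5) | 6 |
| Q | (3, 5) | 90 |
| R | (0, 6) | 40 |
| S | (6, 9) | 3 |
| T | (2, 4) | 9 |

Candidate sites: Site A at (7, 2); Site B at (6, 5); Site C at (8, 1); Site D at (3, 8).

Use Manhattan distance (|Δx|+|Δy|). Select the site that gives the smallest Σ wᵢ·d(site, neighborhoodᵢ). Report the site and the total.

Total weighted distance at each candidate:
  Site A (7, 2): total = 1217
  Site B (6, 5): total = 643
  Site C (8, 1): total = 1513
  Site D (3, 8): total = 563
Minimum is at Site D with total 563 blocks.

Site D, total 563 blocks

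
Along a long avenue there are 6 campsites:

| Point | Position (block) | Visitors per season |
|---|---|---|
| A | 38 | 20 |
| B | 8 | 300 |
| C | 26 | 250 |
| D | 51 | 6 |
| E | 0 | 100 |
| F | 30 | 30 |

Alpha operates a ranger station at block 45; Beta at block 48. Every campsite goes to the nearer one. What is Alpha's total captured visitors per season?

The indifferent point is the midpoint (45+48)/2 = 46.5; campsites left of it (closer to Alpha at 45) go to Alpha, those right go to Beta.
  E at 0 (w=100) → Alpha
  B at 8 (w=300) → Alpha
  C at 26 (w=250) → Alpha
  F at 30 (w=30) → Alpha
  A at 38 (w=20) → Alpha
  D at 51 (w=6) → Beta
Alpha captures 700; Beta captures 6.

700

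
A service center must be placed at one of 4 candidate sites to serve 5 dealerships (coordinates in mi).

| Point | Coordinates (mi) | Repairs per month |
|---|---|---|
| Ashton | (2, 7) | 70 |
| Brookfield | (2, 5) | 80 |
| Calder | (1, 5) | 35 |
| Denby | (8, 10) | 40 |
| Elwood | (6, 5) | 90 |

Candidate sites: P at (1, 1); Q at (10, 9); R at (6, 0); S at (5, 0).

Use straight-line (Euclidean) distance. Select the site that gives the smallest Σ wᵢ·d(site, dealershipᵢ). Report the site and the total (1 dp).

P, total 1928.0 mi

Total weighted distance at each candidate:
  P (1, 1): total = 1928.0
  Q (10, 9): total = 2236.0
  R (6, 0): total = 2182.0
  S (5, 0): total = 2100.2
Minimum is at P with total 1928.0 mi.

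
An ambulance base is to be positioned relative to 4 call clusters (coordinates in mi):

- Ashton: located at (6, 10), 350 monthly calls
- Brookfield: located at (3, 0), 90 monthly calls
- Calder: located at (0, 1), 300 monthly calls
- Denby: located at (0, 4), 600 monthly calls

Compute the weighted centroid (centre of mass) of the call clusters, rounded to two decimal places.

(1.77, 4.63)

The minimiser of Σwᵢ‖p−pᵢ‖² is the weighted centroid p* = (Σwᵢpᵢ)/(Σwᵢ).
Σwᵢ = 1340.
Σwᵢxᵢ = 350·6 + 90·3 + 300·0 + 600·0 = 2370.
Σwᵢyᵢ = 350·10 + 90·0 + 300·1 + 600·4 = 6200.
x* = 2370/1340 = 1.77, y* = 6200/1340 = 4.63.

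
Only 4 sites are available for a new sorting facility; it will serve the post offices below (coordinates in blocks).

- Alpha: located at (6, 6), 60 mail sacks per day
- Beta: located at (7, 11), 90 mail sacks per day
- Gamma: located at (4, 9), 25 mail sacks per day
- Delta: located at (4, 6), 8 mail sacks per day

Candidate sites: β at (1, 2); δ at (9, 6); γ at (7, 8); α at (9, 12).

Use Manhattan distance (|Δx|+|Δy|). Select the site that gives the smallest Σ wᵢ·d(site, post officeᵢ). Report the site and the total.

γ, total 590 blocks

Total weighted distance at each candidate:
  β (1, 2): total = 2196
  δ (9, 6): total = 1050
  γ (7, 8): total = 590
  α (9, 12): total = 1098
Minimum is at γ with total 590 blocks.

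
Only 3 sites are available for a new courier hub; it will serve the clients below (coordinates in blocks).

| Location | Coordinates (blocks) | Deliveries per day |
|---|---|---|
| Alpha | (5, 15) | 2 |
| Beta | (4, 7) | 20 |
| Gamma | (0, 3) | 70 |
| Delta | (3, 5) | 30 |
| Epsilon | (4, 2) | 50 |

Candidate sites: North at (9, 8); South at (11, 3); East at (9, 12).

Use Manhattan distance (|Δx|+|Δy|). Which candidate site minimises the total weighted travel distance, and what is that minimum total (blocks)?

Total weighted distance at each candidate:
  North (9, 8): total = 1942
  South (11, 3): total = 1726
  East (9, 12): total = 2614
Minimum is at South with total 1726 blocks.

South, total 1726 blocks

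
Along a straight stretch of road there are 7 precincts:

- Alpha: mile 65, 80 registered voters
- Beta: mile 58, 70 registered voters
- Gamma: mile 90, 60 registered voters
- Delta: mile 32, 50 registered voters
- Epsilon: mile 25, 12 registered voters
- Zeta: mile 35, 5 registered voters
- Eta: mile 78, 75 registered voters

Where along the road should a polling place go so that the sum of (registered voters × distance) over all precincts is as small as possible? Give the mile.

For a sum of weighted absolute distances on a line, the optimum is the weighted median (not the mean). Total weight W = 352; half-weight = 176.
Sort by position and accumulate weight:
  mile 25 (Epsilon, w=12) → cum 12
  mile 32 (Delta, w=50) → cum 62
  mile 35 (Zeta, w=5) → cum 67
  mile 58 (Beta, w=70) → cum 137
  mile 65 (Alpha, w=80) → cum 217  ≥ 176 → median here
  mile 78 (Eta, w=75) → cum 292
  mile 90 (Gamma, w=60) → cum 352
Optimal location: mile 65.

x = 65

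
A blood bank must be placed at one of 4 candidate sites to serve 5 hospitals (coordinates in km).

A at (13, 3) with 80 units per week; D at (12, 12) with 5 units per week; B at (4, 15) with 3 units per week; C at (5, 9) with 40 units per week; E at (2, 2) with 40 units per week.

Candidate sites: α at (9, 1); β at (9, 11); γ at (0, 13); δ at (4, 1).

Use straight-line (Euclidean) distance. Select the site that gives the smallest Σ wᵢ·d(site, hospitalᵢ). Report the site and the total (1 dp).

Total weighted distance at each candidate:
  α (9, 1): total = 1100.0
  β (9, 11): total = 1385.5
  γ (0, 13): total = 2089.1
  δ (4, 1): total = 1259.5
Minimum is at α with total 1100.0 km.

α, total 1100.0 km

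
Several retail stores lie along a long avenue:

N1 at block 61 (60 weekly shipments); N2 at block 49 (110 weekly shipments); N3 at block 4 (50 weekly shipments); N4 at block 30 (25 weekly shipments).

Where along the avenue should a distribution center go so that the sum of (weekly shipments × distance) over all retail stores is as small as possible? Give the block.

x = 49

For a sum of weighted absolute distances on a line, the optimum is the weighted median (not the mean). Total weight W = 245; half-weight = 122.5.
Sort by position and accumulate weight:
  block 4 (N3, w=50) → cum 50
  block 30 (N4, w=25) → cum 75
  block 49 (N2, w=110) → cum 185  ≥ 122.5 → median here
  block 61 (N1, w=60) → cum 245
Optimal location: block 49.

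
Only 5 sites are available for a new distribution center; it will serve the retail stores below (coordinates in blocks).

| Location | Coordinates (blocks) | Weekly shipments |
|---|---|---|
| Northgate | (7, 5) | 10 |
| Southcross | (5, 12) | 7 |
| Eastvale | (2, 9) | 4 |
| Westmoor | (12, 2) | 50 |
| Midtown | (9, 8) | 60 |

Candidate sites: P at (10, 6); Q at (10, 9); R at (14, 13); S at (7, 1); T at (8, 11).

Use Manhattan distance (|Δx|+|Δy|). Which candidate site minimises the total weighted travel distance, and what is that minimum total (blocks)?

P, total 641 blocks

Total weighted distance at each candidate:
  P (10, 6): total = 641
  Q (10, 9): total = 728
  R (14, 13): total = 1534
  S (7, 1): total = 1023
  T (8, 11): total = 1020
Minimum is at P with total 641 blocks.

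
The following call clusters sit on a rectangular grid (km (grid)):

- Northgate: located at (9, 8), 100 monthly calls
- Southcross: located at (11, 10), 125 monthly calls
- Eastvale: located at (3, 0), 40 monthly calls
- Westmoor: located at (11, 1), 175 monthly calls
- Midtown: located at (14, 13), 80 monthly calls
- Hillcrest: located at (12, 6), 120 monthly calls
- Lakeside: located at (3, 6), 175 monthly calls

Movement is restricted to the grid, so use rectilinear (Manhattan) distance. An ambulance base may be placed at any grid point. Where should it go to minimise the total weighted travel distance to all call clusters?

Manhattan distance separates: Σwᵢ(|x−xᵢ|+|y−yᵢ|) = Σwᵢ|x−xᵢ| + Σwᵢ|y−yᵢ|, so x and y are optimised independently as 1-D weighted medians.
Total weight W = 815; half = 407.5.
x-coordinate, sorted with cumulative weight:
  x=3 (Eastvale, w=40) cum 40
  x=3 (Lakeside, w=175) cum 215
  x=9 (Northgate, w=100) cum 315
  x=11 (Southcross, w=125) cum 440  ← median
  x=11 (Westmoor, w=175) cum 615
  x=12 (Hillcrest, w=120) cum 735
  x=14 (Midtown, w=80) cum 815
⇒ x* = 11
y-coordinate, sorted with cumulative weight:
  y=0 (Eastvale, w=40) cum 40
  y=1 (Westmoor, w=175) cum 215
  y=6 (Hillcrest, w=120) cum 335
  y=6 (Lakeside, w=175) cum 510  ← median
  y=8 (Northgate, w=100) cum 610
  y=10 (Southcross, w=125) cum 735
  y=13 (Midtown, w=80) cum 815
⇒ y* = 6

(11, 6)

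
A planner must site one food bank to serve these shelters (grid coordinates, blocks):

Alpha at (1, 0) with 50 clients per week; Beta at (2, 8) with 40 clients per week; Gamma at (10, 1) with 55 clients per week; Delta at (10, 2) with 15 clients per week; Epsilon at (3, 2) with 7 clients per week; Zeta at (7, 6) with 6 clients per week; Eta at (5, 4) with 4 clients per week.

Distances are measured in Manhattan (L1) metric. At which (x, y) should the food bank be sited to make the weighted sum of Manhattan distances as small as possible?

Manhattan distance separates: Σwᵢ(|x−xᵢ|+|y−yᵢ|) = Σwᵢ|x−xᵢ| + Σwᵢ|y−yᵢ|, so x and y are optimised independently as 1-D weighted medians.
Total weight W = 177; half = 88.5.
x-coordinate, sorted with cumulative weight:
  x=1 (Alpha, w=50) cum 50
  x=2 (Beta, w=40) cum 90  ← median
  x=3 (Epsilon, w=7) cum 97
  x=5 (Eta, w=4) cum 101
  x=7 (Zeta, w=6) cum 107
  x=10 (Gamma, w=55) cum 162
  x=10 (Delta, w=15) cum 177
⇒ x* = 2
y-coordinate, sorted with cumulative weight:
  y=0 (Alpha, w=50) cum 50
  y=1 (Gamma, w=55) cum 105  ← median
  y=2 (Delta, w=15) cum 120
  y=2 (Epsilon, w=7) cum 127
  y=4 (Eta, w=4) cum 131
  y=6 (Zeta, w=6) cum 137
  y=8 (Beta, w=40) cum 177
⇒ y* = 1

(2, 1)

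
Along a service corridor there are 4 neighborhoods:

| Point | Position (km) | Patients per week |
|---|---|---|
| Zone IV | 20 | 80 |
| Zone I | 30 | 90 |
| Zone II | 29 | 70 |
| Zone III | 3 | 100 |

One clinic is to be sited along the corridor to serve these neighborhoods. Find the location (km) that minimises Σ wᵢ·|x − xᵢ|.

For a sum of weighted absolute distances on a line, the optimum is the weighted median (not the mean). Total weight W = 340; half-weight = 170.
Sort by position and accumulate weight:
  km 3 (Zone III, w=100) → cum 100
  km 20 (Zone IV, w=80) → cum 180  ≥ 170 → median here
  km 29 (Zone II, w=70) → cum 250
  km 30 (Zone I, w=90) → cum 340
Optimal location: km 20.

x = 20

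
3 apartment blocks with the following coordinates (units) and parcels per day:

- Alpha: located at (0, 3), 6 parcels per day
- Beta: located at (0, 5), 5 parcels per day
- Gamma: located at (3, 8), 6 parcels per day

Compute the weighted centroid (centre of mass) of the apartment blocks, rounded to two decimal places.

(1.06, 5.35)

The minimiser of Σwᵢ‖p−pᵢ‖² is the weighted centroid p* = (Σwᵢpᵢ)/(Σwᵢ).
Σwᵢ = 17.
Σwᵢxᵢ = 6·0 + 5·0 + 6·3 = 18.
Σwᵢyᵢ = 6·3 + 5·5 + 6·8 = 91.
x* = 18/17 = 1.06, y* = 91/17 = 5.35.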